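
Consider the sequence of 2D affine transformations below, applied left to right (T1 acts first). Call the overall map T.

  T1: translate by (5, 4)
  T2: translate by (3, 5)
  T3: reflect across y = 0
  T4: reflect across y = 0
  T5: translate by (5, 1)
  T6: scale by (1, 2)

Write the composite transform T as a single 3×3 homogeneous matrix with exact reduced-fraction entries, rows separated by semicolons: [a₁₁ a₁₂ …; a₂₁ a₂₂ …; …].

T1 = [1 0 5; 0 1 4; 0 0 1]
T2·T1 = [1 0 8; 0 1 9; 0 0 1]
T3·…·T1 = [1 0 8; 0 -1 -9; 0 0 1]
T4·…·T1 = [1 0 8; 0 1 9; 0 0 1]
T5·…·T1 = [1 0 13; 0 1 10; 0 0 1]
T6·…·T1 = [1 0 13; 0 2 20; 0 0 1]

T = [1 0 13; 0 2 20; 0 0 1]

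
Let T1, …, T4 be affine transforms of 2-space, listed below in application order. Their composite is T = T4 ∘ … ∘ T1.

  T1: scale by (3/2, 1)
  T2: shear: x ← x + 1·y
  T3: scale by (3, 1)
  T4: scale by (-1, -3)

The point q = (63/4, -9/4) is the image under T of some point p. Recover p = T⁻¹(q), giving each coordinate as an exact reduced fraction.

T1 = [3/2 0 0; 0 1 0; 0 0 1]
T2·T1 = [3/2 1 0; 0 1 0; 0 0 1]
T3·…·T1 = [9/2 3 0; 0 1 0; 0 0 1]
T4·…·T1 = [-9/2 -3 0; 0 -3 0; 0 0 1]
det M = 27/2; M⁻¹ = [-2/9 2/9 0; 0 -1/3 0; 0 0 1]
M⁻¹ · (63/4, -9/4)ᵀ = (-4, 3/4)ᵀ

p = (-4, 3/4)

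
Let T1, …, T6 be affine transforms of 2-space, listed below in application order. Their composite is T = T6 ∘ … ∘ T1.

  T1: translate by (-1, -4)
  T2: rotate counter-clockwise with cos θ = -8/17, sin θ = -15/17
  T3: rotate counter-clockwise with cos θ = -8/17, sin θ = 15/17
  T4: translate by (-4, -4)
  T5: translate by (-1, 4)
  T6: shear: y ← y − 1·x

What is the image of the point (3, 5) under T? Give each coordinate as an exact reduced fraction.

T1 translate by (-1, -4): (3, 5) → (2, 1)
T2 rotate counter-clockwise with cos θ = -8/17, sin θ = -15/17: (2, 1) → (-1/17, -38/17)
T3 rotate counter-clockwise with cos θ = -8/17, sin θ = 15/17: (-1/17, -38/17) → (2, 1)
T4 translate by (-4, -4): (2, 1) → (-2, -3)
T5 translate by (-1, 4): (-2, -3) → (-3, 1)
T6 shear: y ← y − 1·x: (-3, 1) → (-3, 4)

T(p) = (-3, 4)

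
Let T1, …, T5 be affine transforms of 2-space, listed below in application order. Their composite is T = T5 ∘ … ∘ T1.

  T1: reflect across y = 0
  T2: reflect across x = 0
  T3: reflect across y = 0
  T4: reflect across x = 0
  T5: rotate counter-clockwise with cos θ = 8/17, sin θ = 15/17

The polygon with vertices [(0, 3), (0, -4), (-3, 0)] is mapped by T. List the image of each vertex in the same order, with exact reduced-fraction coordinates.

image vertices: (-45/17, 24/17), (60/17, -32/17), (-24/17, -45/17)

T1 reflect across y = 0: (0, 3) → (0, -3); (0, -4) → (0, 4); (-3, 0) → (-3, 0)
T2 reflect across x = 0: (0, -3) → (0, -3); (0, 4) → (0, 4); (-3, 0) → (3, 0)
T3 reflect across y = 0: (0, -3) → (0, 3); (0, 4) → (0, -4); (3, 0) → (3, 0)
T4 reflect across x = 0: (0, 3) → (0, 3); (0, -4) → (0, -4); (3, 0) → (-3, 0)
T5 rotate counter-clockwise with cos θ = 8/17, sin θ = 15/17: (0, 3) → (-45/17, 24/17); (0, -4) → (60/17, -32/17); (-3, 0) → (-24/17, -45/17)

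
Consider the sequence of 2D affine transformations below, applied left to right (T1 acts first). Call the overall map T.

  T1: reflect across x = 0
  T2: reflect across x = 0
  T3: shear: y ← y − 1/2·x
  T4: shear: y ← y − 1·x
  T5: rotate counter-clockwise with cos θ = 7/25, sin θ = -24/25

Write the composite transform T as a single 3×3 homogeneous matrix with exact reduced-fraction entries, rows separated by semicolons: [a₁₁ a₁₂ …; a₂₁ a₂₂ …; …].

T = [-29/25 24/25 0; -69/50 7/25 0; 0 0 1]

T1 = [-1 0 0; 0 1 0; 0 0 1]
T2·T1 = [1 0 0; 0 1 0; 0 0 1]
T3·…·T1 = [1 0 0; -1/2 1 0; 0 0 1]
T4·…·T1 = [1 0 0; -3/2 1 0; 0 0 1]
T5·…·T1 = [-29/25 24/25 0; -69/50 7/25 0; 0 0 1]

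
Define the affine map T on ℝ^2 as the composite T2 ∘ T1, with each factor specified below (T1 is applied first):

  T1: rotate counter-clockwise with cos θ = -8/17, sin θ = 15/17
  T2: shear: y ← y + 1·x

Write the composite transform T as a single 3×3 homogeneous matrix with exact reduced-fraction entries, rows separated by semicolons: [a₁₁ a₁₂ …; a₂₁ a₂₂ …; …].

T1 = [-8/17 -15/17 0; 15/17 -8/17 0; 0 0 1]
T2·T1 = [-8/17 -15/17 0; 7/17 -23/17 0; 0 0 1]

T = [-8/17 -15/17 0; 7/17 -23/17 0; 0 0 1]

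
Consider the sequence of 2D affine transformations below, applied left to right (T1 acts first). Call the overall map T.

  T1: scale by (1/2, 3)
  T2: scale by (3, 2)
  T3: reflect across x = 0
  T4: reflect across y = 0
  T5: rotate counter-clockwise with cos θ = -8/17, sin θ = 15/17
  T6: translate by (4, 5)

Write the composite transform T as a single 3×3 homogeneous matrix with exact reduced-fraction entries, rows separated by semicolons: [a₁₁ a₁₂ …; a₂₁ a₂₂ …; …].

T = [12/17 90/17 4; -45/34 48/17 5; 0 0 1]

T1 = [1/2 0 0; 0 3 0; 0 0 1]
T2·T1 = [3/2 0 0; 0 6 0; 0 0 1]
T3·…·T1 = [-3/2 0 0; 0 6 0; 0 0 1]
T4·…·T1 = [-3/2 0 0; 0 -6 0; 0 0 1]
T5·…·T1 = [12/17 90/17 0; -45/34 48/17 0; 0 0 1]
T6·…·T1 = [12/17 90/17 4; -45/34 48/17 5; 0 0 1]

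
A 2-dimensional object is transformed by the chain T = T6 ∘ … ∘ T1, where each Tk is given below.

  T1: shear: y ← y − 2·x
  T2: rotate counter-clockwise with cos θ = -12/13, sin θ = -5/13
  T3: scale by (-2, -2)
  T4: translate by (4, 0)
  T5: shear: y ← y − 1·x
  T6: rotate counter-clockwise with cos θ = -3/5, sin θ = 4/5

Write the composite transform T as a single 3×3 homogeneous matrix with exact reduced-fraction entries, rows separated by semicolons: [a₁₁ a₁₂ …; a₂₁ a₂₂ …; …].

T = [196/65 -106/65 4/5; 422/65 -142/65 28/5; 0 0 1]

T1 = [1 0 0; -2 1 0; 0 0 1]
T2·T1 = [-22/13 5/13 0; 19/13 -12/13 0; 0 0 1]
T3·…·T1 = [44/13 -10/13 0; -38/13 24/13 0; 0 0 1]
T4·…·T1 = [44/13 -10/13 4; -38/13 24/13 0; 0 0 1]
T5·…·T1 = [44/13 -10/13 4; -82/13 34/13 -4; 0 0 1]
T6·…·T1 = [196/65 -106/65 4/5; 422/65 -142/65 28/5; 0 0 1]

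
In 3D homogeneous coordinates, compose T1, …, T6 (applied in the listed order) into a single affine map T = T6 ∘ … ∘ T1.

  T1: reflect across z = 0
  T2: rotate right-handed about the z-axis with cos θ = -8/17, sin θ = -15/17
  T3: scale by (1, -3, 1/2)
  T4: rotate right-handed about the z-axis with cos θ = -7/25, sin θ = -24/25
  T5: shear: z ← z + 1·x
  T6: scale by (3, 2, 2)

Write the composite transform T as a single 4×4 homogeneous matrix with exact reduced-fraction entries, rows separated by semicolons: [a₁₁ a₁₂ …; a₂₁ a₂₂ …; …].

T = [3408/425 1413/425 0 0; -246/425 -1056/425 0 0; 2272/425 942/425 -1 0; 0 0 0 1]

T1 = [1 0 0 0; 0 1 0 0; 0 0 -1 0; 0 0 0 1]
T2·T1 = [-8/17 15/17 0 0; -15/17 -8/17 0 0; 0 0 -1 0; 0 0 0 1]
T3·…·T1 = [-8/17 15/17 0 0; 45/17 24/17 0 0; 0 0 -1/2 0; 0 0 0 1]
T4·…·T1 = [1136/425 471/425 0 0; -123/425 -528/425 0 0; 0 0 -1/2 0; 0 0 0 1]
T5·…·T1 = [1136/425 471/425 0 0; -123/425 -528/425 0 0; 1136/425 471/425 -1/2 0; 0 0 0 1]
T6·…·T1 = [3408/425 1413/425 0 0; -246/425 -1056/425 0 0; 2272/425 942/425 -1 0; 0 0 0 1]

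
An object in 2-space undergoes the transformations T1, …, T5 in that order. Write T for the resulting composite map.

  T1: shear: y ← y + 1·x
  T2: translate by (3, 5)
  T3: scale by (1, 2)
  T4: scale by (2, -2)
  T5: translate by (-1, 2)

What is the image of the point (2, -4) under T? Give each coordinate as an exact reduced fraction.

T1 shear: y ← y + 1·x: (2, -4) → (2, -2)
T2 translate by (3, 5): (2, -2) → (5, 3)
T3 scale by (1, 2): (5, 3) → (5, 6)
T4 scale by (2, -2): (5, 6) → (10, -12)
T5 translate by (-1, 2): (10, -12) → (9, -10)

T(p) = (9, -10)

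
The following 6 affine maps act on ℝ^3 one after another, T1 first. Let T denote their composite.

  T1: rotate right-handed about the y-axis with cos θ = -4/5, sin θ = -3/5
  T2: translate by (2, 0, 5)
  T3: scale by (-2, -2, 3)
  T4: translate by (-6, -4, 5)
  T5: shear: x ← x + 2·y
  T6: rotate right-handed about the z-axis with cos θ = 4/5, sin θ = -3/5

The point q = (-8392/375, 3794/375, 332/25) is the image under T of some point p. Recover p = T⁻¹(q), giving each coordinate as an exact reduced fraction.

p = (-8/3, 2/3, 4/5)

T1 = [-4/5 0 -3/5 0; 0 1 0 0; 3/5 0 -4/5 0; 0 0 0 1]
T2·T1 = [-4/5 0 -3/5 2; 0 1 0 0; 3/5 0 -4/5 5; 0 0 0 1]
T3·…·T1 = [8/5 0 6/5 -4; 0 -2 0 0; 9/5 0 -12/5 15; 0 0 0 1]
T4·…·T1 = [8/5 0 6/5 -10; 0 -2 0 -4; 9/5 0 -12/5 20; 0 0 0 1]
T5·…·T1 = [8/5 -4 6/5 -18; 0 -2 0 -4; 9/5 0 -12/5 20; 0 0 0 1]
T6·…·T1 = [32/25 -22/5 24/25 -84/5; -24/25 4/5 -18/25 38/5; 9/5 0 -12/5 20; 0 0 0 1]
det M = 12; M⁻¹ = [-4/25 -22/25 1/5 0; -3/10 -2/5 0 -2; -3/25 -33/50 -4/15 25/3; 0 0 0 1]
M⁻¹ · (-8392/375, 3794/375, 332/25)ᵀ = (-8/3, 2/3, 4/5)ᵀ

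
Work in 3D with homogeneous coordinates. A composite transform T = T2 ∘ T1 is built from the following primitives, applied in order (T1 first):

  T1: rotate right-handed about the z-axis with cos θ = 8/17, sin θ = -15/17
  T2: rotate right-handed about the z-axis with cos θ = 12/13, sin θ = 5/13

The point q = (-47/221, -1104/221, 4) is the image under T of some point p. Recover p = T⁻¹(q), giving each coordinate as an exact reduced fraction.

T1 = [8/17 15/17 0 0; -15/17 8/17 0 0; 0 0 1 0; 0 0 0 1]
T2·T1 = [171/221 140/221 0 0; -140/221 171/221 0 0; 0 0 1 0; 0 0 0 1]
det M = 1; M⁻¹ = [171/221 -140/221 0 0; 140/221 171/221 0 0; 0 0 1 0; 0 0 0 1]
M⁻¹ · (-47/221, -1104/221, 4)ᵀ = (3, -4, 4)ᵀ

p = (3, -4, 4)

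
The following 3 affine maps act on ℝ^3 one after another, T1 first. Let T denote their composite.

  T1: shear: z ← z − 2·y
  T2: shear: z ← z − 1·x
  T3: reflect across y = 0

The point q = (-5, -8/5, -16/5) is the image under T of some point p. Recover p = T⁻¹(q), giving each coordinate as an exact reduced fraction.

p = (-5, 8/5, -5)

T1 = [1 0 0 0; 0 1 0 0; 0 -2 1 0; 0 0 0 1]
T2·T1 = [1 0 0 0; 0 1 0 0; -1 -2 1 0; 0 0 0 1]
T3·…·T1 = [1 0 0 0; 0 -1 0 0; -1 -2 1 0; 0 0 0 1]
det M = -1; M⁻¹ = [1 0 0 0; 0 -1 0 0; 1 -2 1 0; 0 0 0 1]
M⁻¹ · (-5, -8/5, -16/5)ᵀ = (-5, 8/5, -5)ᵀ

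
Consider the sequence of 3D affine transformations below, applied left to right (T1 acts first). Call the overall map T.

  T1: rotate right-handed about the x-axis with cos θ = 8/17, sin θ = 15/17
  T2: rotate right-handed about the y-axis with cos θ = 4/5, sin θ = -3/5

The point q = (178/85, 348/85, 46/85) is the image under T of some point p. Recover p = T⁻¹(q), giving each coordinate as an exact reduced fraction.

p = (2, 6/5, -4)

T1 = [1 0 0 0; 0 8/17 -15/17 0; 0 15/17 8/17 0; 0 0 0 1]
T2·T1 = [4/5 -9/17 -24/85 0; 0 8/17 -15/17 0; 3/5 12/17 32/85 0; 0 0 0 1]
det M = 1; M⁻¹ = [4/5 0 3/5 0; -9/17 8/17 12/17 0; -24/85 -15/17 32/85 0; 0 0 0 1]
M⁻¹ · (178/85, 348/85, 46/85)ᵀ = (2, 6/5, -4)ᵀ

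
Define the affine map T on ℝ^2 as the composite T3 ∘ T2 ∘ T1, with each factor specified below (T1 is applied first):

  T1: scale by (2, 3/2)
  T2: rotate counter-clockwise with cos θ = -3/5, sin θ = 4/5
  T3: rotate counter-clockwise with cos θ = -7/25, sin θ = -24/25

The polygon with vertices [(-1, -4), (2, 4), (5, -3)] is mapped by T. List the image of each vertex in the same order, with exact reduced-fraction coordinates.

T1 scale by (2, 3/2): (-1, -4) → (-2, -6); (2, 4) → (4, 6); (5, -3) → (10, -9/2)
T2 rotate counter-clockwise with cos θ = -3/5, sin θ = 4/5: (-2, -6) → (6, 2); (4, 6) → (-36/5, -2/5); (10, -9/2) → (-12/5, 107/10)
T3 rotate counter-clockwise with cos θ = -7/25, sin θ = -24/25: (6, 2) → (6/25, -158/25); (-36/5, -2/5) → (204/125, 878/125); (-12/5, 107/10) → (1368/125, -173/250)

image vertices: (6/25, -158/25), (204/125, 878/125), (1368/125, -173/250)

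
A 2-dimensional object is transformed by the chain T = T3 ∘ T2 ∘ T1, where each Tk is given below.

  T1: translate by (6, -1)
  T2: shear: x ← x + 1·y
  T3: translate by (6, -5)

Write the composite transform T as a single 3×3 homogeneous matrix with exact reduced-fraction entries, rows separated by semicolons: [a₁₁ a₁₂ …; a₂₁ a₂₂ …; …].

T1 = [1 0 6; 0 1 -1; 0 0 1]
T2·T1 = [1 1 5; 0 1 -1; 0 0 1]
T3·…·T1 = [1 1 11; 0 1 -6; 0 0 1]

T = [1 1 11; 0 1 -6; 0 0 1]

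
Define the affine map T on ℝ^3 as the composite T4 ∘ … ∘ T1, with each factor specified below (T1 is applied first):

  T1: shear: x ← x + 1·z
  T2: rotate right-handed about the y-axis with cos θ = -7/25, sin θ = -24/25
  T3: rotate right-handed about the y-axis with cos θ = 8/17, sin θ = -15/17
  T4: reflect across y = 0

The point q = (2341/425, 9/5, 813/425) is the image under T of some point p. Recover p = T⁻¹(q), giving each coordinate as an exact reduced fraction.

T1 = [1 0 1 0; 0 1 0 0; 0 0 1 0; 0 0 0 1]
T2·T1 = [-7/25 0 -31/25 0; 0 1 0 0; 24/25 0 17/25 0; 0 0 0 1]
T3·…·T1 = [-416/425 0 -503/425 0; 0 1 0 0; 87/425 0 -329/425 0; 0 0 0 1]
T4·…·T1 = [-416/425 0 -503/425 0; 0 -1 0 0; 87/425 0 -329/425 0; 0 0 0 1]
det M = -1; M⁻¹ = [-329/425 0 503/425 0; 0 -1 0 0; -87/425 0 -416/425 0; 0 0 0 1]
M⁻¹ · (2341/425, 9/5, 813/425)ᵀ = (-2, -9/5, -3)ᵀ

p = (-2, -9/5, -3)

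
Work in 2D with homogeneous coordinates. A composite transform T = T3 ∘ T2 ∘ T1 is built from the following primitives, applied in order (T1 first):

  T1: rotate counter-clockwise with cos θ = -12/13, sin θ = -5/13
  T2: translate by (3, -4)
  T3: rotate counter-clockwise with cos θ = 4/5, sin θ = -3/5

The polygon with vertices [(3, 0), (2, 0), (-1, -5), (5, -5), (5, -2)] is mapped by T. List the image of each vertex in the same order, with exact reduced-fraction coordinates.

T1 rotate counter-clockwise with cos θ = -12/13, sin θ = -5/13: (3, 0) → (-36/13, -15/13); (2, 0) → (-24/13, -10/13); (-1, -5) → (-1, 5); (5, -5) → (-85/13, 35/13); (5, -2) → (-70/13, -1/13)
T2 translate by (3, -4): (-36/13, -15/13) → (3/13, -67/13); (-24/13, -10/13) → (15/13, -62/13); (-1, 5) → (2, 1); (-85/13, 35/13) → (-46/13, -17/13); (-70/13, -1/13) → (-31/13, -53/13)
T3 rotate counter-clockwise with cos θ = 4/5, sin θ = -3/5: (3/13, -67/13) → (-189/65, -277/65); (15/13, -62/13) → (-126/65, -293/65); (2, 1) → (11/5, -2/5); (-46/13, -17/13) → (-47/13, 14/13); (-31/13, -53/13) → (-283/65, -119/65)

image vertices: (-189/65, -277/65), (-126/65, -293/65), (11/5, -2/5), (-47/13, 14/13), (-283/65, -119/65)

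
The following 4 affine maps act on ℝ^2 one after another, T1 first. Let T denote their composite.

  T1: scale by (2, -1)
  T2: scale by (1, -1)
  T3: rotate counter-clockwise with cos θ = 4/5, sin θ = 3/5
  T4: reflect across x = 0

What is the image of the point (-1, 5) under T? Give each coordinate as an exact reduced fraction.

T(p) = (23/5, 14/5)

T1 scale by (2, -1): (-1, 5) → (-2, -5)
T2 scale by (1, -1): (-2, -5) → (-2, 5)
T3 rotate counter-clockwise with cos θ = 4/5, sin θ = 3/5: (-2, 5) → (-23/5, 14/5)
T4 reflect across x = 0: (-23/5, 14/5) → (23/5, 14/5)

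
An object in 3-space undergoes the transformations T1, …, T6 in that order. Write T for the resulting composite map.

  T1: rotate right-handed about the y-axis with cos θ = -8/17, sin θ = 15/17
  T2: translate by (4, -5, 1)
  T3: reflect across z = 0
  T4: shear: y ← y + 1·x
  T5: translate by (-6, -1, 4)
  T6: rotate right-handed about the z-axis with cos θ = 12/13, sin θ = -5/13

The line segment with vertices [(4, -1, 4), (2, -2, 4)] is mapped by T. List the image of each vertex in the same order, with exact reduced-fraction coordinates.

T1 rotate right-handed about the y-axis with cos θ = -8/17, sin θ = 15/17: (4, -1, 4) → (28/17, -1, -92/17); (2, -2, 4) → (44/17, -2, -62/17)
T2 translate by (4, -5, 1): (28/17, -1, -92/17) → (96/17, -6, -75/17); (44/17, -2, -62/17) → (112/17, -7, -45/17)
T3 reflect across z = 0: (96/17, -6, -75/17) → (96/17, -6, 75/17); (112/17, -7, -45/17) → (112/17, -7, 45/17)
T4 shear: y ← y + 1·x: (96/17, -6, 75/17) → (96/17, -6/17, 75/17); (112/17, -7, 45/17) → (112/17, -7/17, 45/17)
T5 translate by (-6, -1, 4): (96/17, -6/17, 75/17) → (-6/17, -23/17, 143/17); (112/17, -7/17, 45/17) → (10/17, -24/17, 113/17)
T6 rotate right-handed about the z-axis with cos θ = 12/13, sin θ = -5/13: (-6/17, -23/17, 143/17) → (-11/13, -246/221, 143/17); (10/17, -24/17, 113/17) → (0, -26/17, 113/17)

image vertices: (-11/13, -246/221, 143/17), (0, -26/17, 113/17)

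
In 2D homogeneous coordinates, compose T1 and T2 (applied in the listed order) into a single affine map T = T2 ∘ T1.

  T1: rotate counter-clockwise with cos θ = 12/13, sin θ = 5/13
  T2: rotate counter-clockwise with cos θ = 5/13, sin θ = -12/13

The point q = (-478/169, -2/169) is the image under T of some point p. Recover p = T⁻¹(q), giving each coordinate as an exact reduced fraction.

p = (-2, -2)

T1 = [12/13 -5/13 0; 5/13 12/13 0; 0 0 1]
T2·T1 = [120/169 119/169 0; -119/169 120/169 0; 0 0 1]
det M = 1; M⁻¹ = [120/169 -119/169 0; 119/169 120/169 0; 0 0 1]
M⁻¹ · (-478/169, -2/169)ᵀ = (-2, -2)ᵀ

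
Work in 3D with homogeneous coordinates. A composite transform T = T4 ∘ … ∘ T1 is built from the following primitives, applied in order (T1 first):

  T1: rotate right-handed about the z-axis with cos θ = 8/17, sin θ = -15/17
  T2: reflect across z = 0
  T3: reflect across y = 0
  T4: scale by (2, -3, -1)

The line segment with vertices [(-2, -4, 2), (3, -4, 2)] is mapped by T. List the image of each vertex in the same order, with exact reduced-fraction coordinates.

image vertices: (-152/17, -6/17, 2), (-72/17, -231/17, 2)

T1 rotate right-handed about the z-axis with cos θ = 8/17, sin θ = -15/17: (-2, -4, 2) → (-76/17, -2/17, 2); (3, -4, 2) → (-36/17, -77/17, 2)
T2 reflect across z = 0: (-76/17, -2/17, 2) → (-76/17, -2/17, -2); (-36/17, -77/17, 2) → (-36/17, -77/17, -2)
T3 reflect across y = 0: (-76/17, -2/17, -2) → (-76/17, 2/17, -2); (-36/17, -77/17, -2) → (-36/17, 77/17, -2)
T4 scale by (2, -3, -1): (-76/17, 2/17, -2) → (-152/17, -6/17, 2); (-36/17, 77/17, -2) → (-72/17, -231/17, 2)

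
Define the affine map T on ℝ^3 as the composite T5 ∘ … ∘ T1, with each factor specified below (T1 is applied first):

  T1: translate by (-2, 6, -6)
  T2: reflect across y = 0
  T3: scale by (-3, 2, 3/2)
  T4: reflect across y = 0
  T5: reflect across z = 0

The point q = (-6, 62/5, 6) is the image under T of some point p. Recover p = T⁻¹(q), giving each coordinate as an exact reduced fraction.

T1 = [1 0 0 -2; 0 1 0 6; 0 0 1 -6; 0 0 0 1]
T2·T1 = [1 0 0 -2; 0 -1 0 -6; 0 0 1 -6; 0 0 0 1]
T3·…·T1 = [-3 0 0 6; 0 -2 0 -12; 0 0 3/2 -9; 0 0 0 1]
T4·…·T1 = [-3 0 0 6; 0 2 0 12; 0 0 3/2 -9; 0 0 0 1]
T5·…·T1 = [-3 0 0 6; 0 2 0 12; 0 0 -3/2 9; 0 0 0 1]
det M = 9; M⁻¹ = [-1/3 0 0 2; 0 1/2 0 -6; 0 0 -2/3 6; 0 0 0 1]
M⁻¹ · (-6, 62/5, 6)ᵀ = (4, 1/5, 2)ᵀ

p = (4, 1/5, 2)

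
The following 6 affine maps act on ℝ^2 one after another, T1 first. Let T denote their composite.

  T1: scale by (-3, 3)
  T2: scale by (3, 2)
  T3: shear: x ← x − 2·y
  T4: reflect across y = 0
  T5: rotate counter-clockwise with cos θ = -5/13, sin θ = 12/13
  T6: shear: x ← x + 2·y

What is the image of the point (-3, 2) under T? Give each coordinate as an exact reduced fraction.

T(p) = (321/13, 96/13)

T1 scale by (-3, 3): (-3, 2) → (9, 6)
T2 scale by (3, 2): (9, 6) → (27, 12)
T3 shear: x ← x − 2·y: (27, 12) → (3, 12)
T4 reflect across y = 0: (3, 12) → (3, -12)
T5 rotate counter-clockwise with cos θ = -5/13, sin θ = 12/13: (3, -12) → (129/13, 96/13)
T6 shear: x ← x + 2·y: (129/13, 96/13) → (321/13, 96/13)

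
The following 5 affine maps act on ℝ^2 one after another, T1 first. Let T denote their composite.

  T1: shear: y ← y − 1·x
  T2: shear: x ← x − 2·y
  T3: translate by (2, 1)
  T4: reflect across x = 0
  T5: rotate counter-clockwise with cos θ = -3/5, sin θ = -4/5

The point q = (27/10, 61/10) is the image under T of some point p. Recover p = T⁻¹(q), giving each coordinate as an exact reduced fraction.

p = (-1/2, -3)

T1 = [1 0 0; -1 1 0; 0 0 1]
T2·T1 = [3 -2 0; -1 1 0; 0 0 1]
T3·…·T1 = [3 -2 2; -1 1 1; 0 0 1]
T4·…·T1 = [-3 2 -2; -1 1 1; 0 0 1]
T5·…·T1 = [1 -2/5 2; 3 -11/5 1; 0 0 1]
det M = -1; M⁻¹ = [11/5 -2/5 -4; 3 -1 -5; 0 0 1]
M⁻¹ · (27/10, 61/10)ᵀ = (-1/2, -3)ᵀ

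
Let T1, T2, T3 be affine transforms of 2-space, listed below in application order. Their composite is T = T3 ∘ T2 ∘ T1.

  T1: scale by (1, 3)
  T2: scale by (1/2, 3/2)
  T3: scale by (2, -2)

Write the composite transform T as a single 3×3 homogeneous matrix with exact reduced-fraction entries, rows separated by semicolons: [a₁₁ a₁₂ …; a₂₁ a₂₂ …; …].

T = [1 0 0; 0 -9 0; 0 0 1]

T1 = [1 0 0; 0 3 0; 0 0 1]
T2·T1 = [1/2 0 0; 0 9/2 0; 0 0 1]
T3·…·T1 = [1 0 0; 0 -9 0; 0 0 1]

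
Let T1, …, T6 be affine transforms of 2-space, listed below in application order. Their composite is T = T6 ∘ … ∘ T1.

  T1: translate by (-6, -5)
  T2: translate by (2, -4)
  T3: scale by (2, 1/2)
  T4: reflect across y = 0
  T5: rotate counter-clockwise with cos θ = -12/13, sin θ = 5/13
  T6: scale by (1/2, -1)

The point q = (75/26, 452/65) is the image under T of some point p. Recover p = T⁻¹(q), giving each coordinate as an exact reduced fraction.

T1 = [1 0 -6; 0 1 -5; 0 0 1]
T2·T1 = [1 0 -4; 0 1 -9; 0 0 1]
T3·…·T1 = [2 0 -8; 0 1/2 -9/2; 0 0 1]
T4·…·T1 = [2 0 -8; 0 -1/2 9/2; 0 0 1]
T5·…·T1 = [-24/13 5/26 147/26; 10/13 6/13 -94/13; 0 0 1]
T6·…·T1 = [-12/13 5/52 147/52; -10/13 -6/13 94/13; 0 0 1]
det M = 1/2; M⁻¹ = [-12/13 -5/26 4; 20/13 -24/13 9; 0 0 1]
M⁻¹ · (75/26, 452/65)ᵀ = (0, 3/5)ᵀ

p = (0, 3/5)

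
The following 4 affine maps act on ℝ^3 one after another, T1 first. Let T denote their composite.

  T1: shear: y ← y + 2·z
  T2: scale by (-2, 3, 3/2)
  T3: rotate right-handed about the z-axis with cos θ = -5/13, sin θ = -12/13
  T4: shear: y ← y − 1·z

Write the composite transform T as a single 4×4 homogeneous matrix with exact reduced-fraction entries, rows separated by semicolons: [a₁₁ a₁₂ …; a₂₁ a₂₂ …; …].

T1 = [1 0 0 0; 0 1 2 0; 0 0 1 0; 0 0 0 1]
T2·T1 = [-2 0 0 0; 0 3 6 0; 0 0 3/2 0; 0 0 0 1]
T3·…·T1 = [10/13 36/13 72/13 0; 24/13 -15/13 -30/13 0; 0 0 3/2 0; 0 0 0 1]
T4·…·T1 = [10/13 36/13 72/13 0; 24/13 -15/13 -99/26 0; 0 0 3/2 0; 0 0 0 1]

T = [10/13 36/13 72/13 0; 24/13 -15/13 -99/26 0; 0 0 3/2 0; 0 0 0 1]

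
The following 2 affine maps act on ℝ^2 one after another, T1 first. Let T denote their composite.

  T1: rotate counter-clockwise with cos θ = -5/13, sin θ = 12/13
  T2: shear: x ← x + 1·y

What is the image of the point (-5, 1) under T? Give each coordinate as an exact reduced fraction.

T(p) = (-4, -5)

T1 rotate counter-clockwise with cos θ = -5/13, sin θ = 12/13: (-5, 1) → (1, -5)
T2 shear: x ← x + 1·y: (1, -5) → (-4, -5)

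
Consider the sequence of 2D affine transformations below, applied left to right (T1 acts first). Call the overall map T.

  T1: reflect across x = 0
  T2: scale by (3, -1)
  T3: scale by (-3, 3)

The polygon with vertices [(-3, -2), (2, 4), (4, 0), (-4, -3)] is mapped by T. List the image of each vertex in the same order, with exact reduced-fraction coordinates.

T1 reflect across x = 0: (-3, -2) → (3, -2); (2, 4) → (-2, 4); (4, 0) → (-4, 0); (-4, -3) → (4, -3)
T2 scale by (3, -1): (3, -2) → (9, 2); (-2, 4) → (-6, -4); (-4, 0) → (-12, 0); (4, -3) → (12, 3)
T3 scale by (-3, 3): (9, 2) → (-27, 6); (-6, -4) → (18, -12); (-12, 0) → (36, 0); (12, 3) → (-36, 9)

image vertices: (-27, 6), (18, -12), (36, 0), (-36, 9)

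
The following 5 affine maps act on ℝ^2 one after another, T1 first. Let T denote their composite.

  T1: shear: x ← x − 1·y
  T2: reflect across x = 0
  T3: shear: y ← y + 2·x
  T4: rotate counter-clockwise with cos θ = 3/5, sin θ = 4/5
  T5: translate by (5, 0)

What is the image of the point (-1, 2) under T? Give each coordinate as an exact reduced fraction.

T(p) = (2/5, 36/5)

T1 shear: x ← x − 1·y: (-1, 2) → (-3, 2)
T2 reflect across x = 0: (-3, 2) → (3, 2)
T3 shear: y ← y + 2·x: (3, 2) → (3, 8)
T4 rotate counter-clockwise with cos θ = 3/5, sin θ = 4/5: (3, 8) → (-23/5, 36/5)
T5 translate by (5, 0): (-23/5, 36/5) → (2/5, 36/5)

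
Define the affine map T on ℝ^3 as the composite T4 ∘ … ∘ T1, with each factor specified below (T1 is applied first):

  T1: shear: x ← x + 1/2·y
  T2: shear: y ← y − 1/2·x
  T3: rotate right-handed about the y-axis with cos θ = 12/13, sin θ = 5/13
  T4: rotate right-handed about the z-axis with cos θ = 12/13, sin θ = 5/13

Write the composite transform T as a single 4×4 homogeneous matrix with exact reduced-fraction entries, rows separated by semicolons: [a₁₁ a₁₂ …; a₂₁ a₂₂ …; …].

T = [353/338 93/676 60/169 0; -18/169 147/169 25/169 0; -5/13 -5/26 12/13 0; 0 0 0 1]

T1 = [1 1/2 0 0; 0 1 0 0; 0 0 1 0; 0 0 0 1]
T2·T1 = [1 1/2 0 0; -1/2 3/4 0 0; 0 0 1 0; 0 0 0 1]
T3·…·T1 = [12/13 6/13 5/13 0; -1/2 3/4 0 0; -5/13 -5/26 12/13 0; 0 0 0 1]
T4·…·T1 = [353/338 93/676 60/169 0; -18/169 147/169 25/169 0; -5/13 -5/26 12/13 0; 0 0 0 1]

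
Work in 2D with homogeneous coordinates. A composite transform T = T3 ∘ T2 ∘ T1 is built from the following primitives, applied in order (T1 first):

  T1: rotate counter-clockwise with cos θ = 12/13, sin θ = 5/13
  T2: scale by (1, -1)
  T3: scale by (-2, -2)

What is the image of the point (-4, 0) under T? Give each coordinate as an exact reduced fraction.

T1 rotate counter-clockwise with cos θ = 12/13, sin θ = 5/13: (-4, 0) → (-48/13, -20/13)
T2 scale by (1, -1): (-48/13, -20/13) → (-48/13, 20/13)
T3 scale by (-2, -2): (-48/13, 20/13) → (96/13, -40/13)

T(p) = (96/13, -40/13)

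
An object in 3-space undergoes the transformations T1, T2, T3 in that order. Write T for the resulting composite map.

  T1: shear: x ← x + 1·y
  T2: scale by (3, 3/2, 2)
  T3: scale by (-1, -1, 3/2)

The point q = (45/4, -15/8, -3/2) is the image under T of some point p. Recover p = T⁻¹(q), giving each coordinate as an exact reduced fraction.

p = (-5, 5/4, -1/2)

T1 = [1 1 0 0; 0 1 0 0; 0 0 1 0; 0 0 0 1]
T2·T1 = [3 3 0 0; 0 3/2 0 0; 0 0 2 0; 0 0 0 1]
T3·…·T1 = [-3 -3 0 0; 0 -3/2 0 0; 0 0 3 0; 0 0 0 1]
det M = 27/2; M⁻¹ = [-1/3 2/3 0 0; 0 -2/3 0 0; 0 0 1/3 0; 0 0 0 1]
M⁻¹ · (45/4, -15/8, -3/2)ᵀ = (-5, 5/4, -1/2)ᵀ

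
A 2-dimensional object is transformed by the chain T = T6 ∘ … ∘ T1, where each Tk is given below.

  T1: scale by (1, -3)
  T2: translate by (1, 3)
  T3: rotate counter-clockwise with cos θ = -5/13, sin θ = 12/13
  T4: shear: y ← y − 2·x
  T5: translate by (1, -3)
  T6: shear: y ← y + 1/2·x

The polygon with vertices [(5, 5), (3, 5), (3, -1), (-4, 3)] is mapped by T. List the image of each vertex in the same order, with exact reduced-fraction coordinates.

T1 scale by (1, -3): (5, 5) → (5, -15); (3, 5) → (3, -15); (3, -1) → (3, 3); (-4, 3) → (-4, -9)
T2 translate by (1, 3): (5, -15) → (6, -12); (3, -15) → (4, -12); (3, 3) → (4, 6); (-4, -9) → (-3, -6)
T3 rotate counter-clockwise with cos θ = -5/13, sin θ = 12/13: (6, -12) → (114/13, 132/13); (4, -12) → (124/13, 108/13); (4, 6) → (-92/13, 18/13); (-3, -6) → (87/13, -6/13)
T4 shear: y ← y − 2·x: (114/13, 132/13) → (114/13, -96/13); (124/13, 108/13) → (124/13, -140/13); (-92/13, 18/13) → (-92/13, 202/13); (87/13, -6/13) → (87/13, -180/13)
T5 translate by (1, -3): (114/13, -96/13) → (127/13, -135/13); (124/13, -140/13) → (137/13, -179/13); (-92/13, 202/13) → (-79/13, 163/13); (87/13, -180/13) → (100/13, -219/13)
T6 shear: y ← y + 1/2·x: (127/13, -135/13) → (127/13, -11/2); (137/13, -179/13) → (137/13, -17/2); (-79/13, 163/13) → (-79/13, 19/2); (100/13, -219/13) → (100/13, -13)

image vertices: (127/13, -11/2), (137/13, -17/2), (-79/13, 19/2), (100/13, -13)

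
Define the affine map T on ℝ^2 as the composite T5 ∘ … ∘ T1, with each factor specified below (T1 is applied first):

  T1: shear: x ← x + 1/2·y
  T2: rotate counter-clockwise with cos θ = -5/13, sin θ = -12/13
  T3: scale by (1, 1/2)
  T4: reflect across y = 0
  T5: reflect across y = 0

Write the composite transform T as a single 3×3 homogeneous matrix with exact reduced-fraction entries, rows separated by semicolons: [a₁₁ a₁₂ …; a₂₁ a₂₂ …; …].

T1 = [1 1/2 0; 0 1 0; 0 0 1]
T2·T1 = [-5/13 19/26 0; -12/13 -11/13 0; 0 0 1]
T3·…·T1 = [-5/13 19/26 0; -6/13 -11/26 0; 0 0 1]
T4·…·T1 = [-5/13 19/26 0; 6/13 11/26 0; 0 0 1]
T5·…·T1 = [-5/13 19/26 0; -6/13 -11/26 0; 0 0 1]

T = [-5/13 19/26 0; -6/13 -11/26 0; 0 0 1]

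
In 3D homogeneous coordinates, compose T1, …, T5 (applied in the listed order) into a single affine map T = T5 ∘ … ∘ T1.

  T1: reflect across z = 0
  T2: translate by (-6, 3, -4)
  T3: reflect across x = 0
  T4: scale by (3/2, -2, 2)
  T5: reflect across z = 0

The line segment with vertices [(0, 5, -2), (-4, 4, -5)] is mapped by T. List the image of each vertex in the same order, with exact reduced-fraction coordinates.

T1 reflect across z = 0: (0, 5, -2) → (0, 5, 2); (-4, 4, -5) → (-4, 4, 5)
T2 translate by (-6, 3, -4): (0, 5, 2) → (-6, 8, -2); (-4, 4, 5) → (-10, 7, 1)
T3 reflect across x = 0: (-6, 8, -2) → (6, 8, -2); (-10, 7, 1) → (10, 7, 1)
T4 scale by (3/2, -2, 2): (6, 8, -2) → (9, -16, -4); (10, 7, 1) → (15, -14, 2)
T5 reflect across z = 0: (9, -16, -4) → (9, -16, 4); (15, -14, 2) → (15, -14, -2)

image vertices: (9, -16, 4), (15, -14, -2)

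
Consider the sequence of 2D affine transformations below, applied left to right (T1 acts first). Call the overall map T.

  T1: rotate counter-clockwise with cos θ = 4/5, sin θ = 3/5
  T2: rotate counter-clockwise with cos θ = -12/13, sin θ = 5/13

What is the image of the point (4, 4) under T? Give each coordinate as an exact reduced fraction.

T(p) = (-188/65, -316/65)

T1 rotate counter-clockwise with cos θ = 4/5, sin θ = 3/5: (4, 4) → (4/5, 28/5)
T2 rotate counter-clockwise with cos θ = -12/13, sin θ = 5/13: (4/5, 28/5) → (-188/65, -316/65)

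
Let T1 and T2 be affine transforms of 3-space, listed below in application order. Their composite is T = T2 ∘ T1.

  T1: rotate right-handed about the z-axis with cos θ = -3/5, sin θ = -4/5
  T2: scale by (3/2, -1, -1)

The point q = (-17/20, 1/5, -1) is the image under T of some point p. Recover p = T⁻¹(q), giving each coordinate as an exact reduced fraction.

p = (1/2, -1/3, 1)

T1 = [-3/5 4/5 0 0; -4/5 -3/5 0 0; 0 0 1 0; 0 0 0 1]
T2·T1 = [-9/10 6/5 0 0; 4/5 3/5 0 0; 0 0 -1 0; 0 0 0 1]
det M = 3/2; M⁻¹ = [-2/5 4/5 0 0; 8/15 3/5 0 0; 0 0 -1 0; 0 0 0 1]
M⁻¹ · (-17/20, 1/5, -1)ᵀ = (1/2, -1/3, 1)ᵀ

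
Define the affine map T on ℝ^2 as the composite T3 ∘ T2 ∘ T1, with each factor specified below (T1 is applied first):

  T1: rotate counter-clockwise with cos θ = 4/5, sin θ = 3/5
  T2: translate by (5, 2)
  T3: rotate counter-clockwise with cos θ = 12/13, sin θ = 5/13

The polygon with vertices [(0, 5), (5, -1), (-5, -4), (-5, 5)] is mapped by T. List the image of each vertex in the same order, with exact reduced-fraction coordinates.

T1 rotate counter-clockwise with cos θ = 4/5, sin θ = 3/5: (0, 5) → (-3, 4); (5, -1) → (23/5, 11/5); (-5, -4) → (-8/5, -31/5); (-5, 5) → (-7, 1)
T2 translate by (5, 2): (-3, 4) → (2, 6); (23/5, 11/5) → (48/5, 21/5); (-8/5, -31/5) → (17/5, -21/5); (-7, 1) → (-2, 3)
T3 rotate counter-clockwise with cos θ = 12/13, sin θ = 5/13: (2, 6) → (-6/13, 82/13); (48/5, 21/5) → (471/65, 492/65); (17/5, -21/5) → (309/65, -167/65); (-2, 3) → (-3, 2)

image vertices: (-6/13, 82/13), (471/65, 492/65), (309/65, -167/65), (-3, 2)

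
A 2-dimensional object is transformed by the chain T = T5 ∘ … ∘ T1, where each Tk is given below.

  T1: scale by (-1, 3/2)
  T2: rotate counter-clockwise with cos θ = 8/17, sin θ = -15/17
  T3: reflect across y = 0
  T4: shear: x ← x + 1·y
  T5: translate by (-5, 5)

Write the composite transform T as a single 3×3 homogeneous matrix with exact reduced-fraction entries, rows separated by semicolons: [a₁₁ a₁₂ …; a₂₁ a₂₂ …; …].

T = [-23/17 21/34 -5; -15/17 -12/17 5; 0 0 1]

T1 = [-1 0 0; 0 3/2 0; 0 0 1]
T2·T1 = [-8/17 45/34 0; 15/17 12/17 0; 0 0 1]
T3·…·T1 = [-8/17 45/34 0; -15/17 -12/17 0; 0 0 1]
T4·…·T1 = [-23/17 21/34 0; -15/17 -12/17 0; 0 0 1]
T5·…·T1 = [-23/17 21/34 -5; -15/17 -12/17 5; 0 0 1]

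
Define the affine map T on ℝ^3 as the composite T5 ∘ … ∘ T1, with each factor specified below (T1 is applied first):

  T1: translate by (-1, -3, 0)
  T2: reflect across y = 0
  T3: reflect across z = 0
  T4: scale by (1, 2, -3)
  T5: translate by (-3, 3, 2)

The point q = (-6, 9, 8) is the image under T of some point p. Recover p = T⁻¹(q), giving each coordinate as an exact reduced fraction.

T1 = [1 0 0 -1; 0 1 0 -3; 0 0 1 0; 0 0 0 1]
T2·T1 = [1 0 0 -1; 0 -1 0 3; 0 0 1 0; 0 0 0 1]
T3·…·T1 = [1 0 0 -1; 0 -1 0 3; 0 0 -1 0; 0 0 0 1]
T4·…·T1 = [1 0 0 -1; 0 -2 0 6; 0 0 3 0; 0 0 0 1]
T5·…·T1 = [1 0 0 -4; 0 -2 0 9; 0 0 3 2; 0 0 0 1]
det M = -6; M⁻¹ = [1 0 0 4; 0 -1/2 0 9/2; 0 0 1/3 -2/3; 0 0 0 1]
M⁻¹ · (-6, 9, 8)ᵀ = (-2, 0, 2)ᵀ

p = (-2, 0, 2)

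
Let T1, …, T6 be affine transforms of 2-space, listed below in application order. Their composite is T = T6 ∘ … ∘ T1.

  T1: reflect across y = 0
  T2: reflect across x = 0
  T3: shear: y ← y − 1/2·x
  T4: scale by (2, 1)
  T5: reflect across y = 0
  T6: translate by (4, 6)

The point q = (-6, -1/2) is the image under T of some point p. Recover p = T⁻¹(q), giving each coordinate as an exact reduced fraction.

T1 = [1 0 0; 0 -1 0; 0 0 1]
T2·T1 = [-1 0 0; 0 -1 0; 0 0 1]
T3·…·T1 = [-1 0 0; 1/2 -1 0; 0 0 1]
T4·…·T1 = [-2 0 0; 1/2 -1 0; 0 0 1]
T5·…·T1 = [-2 0 0; -1/2 1 0; 0 0 1]
T6·…·T1 = [-2 0 4; -1/2 1 6; 0 0 1]
det M = -2; M⁻¹ = [-1/2 0 2; -1/4 1 -5; 0 0 1]
M⁻¹ · (-6, -1/2)ᵀ = (5, -4)ᵀ

p = (5, -4)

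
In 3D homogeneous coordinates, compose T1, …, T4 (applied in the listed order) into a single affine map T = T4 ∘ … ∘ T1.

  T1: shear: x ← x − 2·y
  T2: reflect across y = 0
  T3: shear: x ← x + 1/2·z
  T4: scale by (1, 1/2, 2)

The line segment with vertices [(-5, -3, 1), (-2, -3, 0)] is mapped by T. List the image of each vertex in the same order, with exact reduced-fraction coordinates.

image vertices: (3/2, 3/2, 2), (4, 3/2, 0)

T1 shear: x ← x − 2·y: (-5, -3, 1) → (1, -3, 1); (-2, -3, 0) → (4, -3, 0)
T2 reflect across y = 0: (1, -3, 1) → (1, 3, 1); (4, -3, 0) → (4, 3, 0)
T3 shear: x ← x + 1/2·z: (1, 3, 1) → (3/2, 3, 1); (4, 3, 0) → (4, 3, 0)
T4 scale by (1, 1/2, 2): (3/2, 3, 1) → (3/2, 3/2, 2); (4, 3, 0) → (4, 3/2, 0)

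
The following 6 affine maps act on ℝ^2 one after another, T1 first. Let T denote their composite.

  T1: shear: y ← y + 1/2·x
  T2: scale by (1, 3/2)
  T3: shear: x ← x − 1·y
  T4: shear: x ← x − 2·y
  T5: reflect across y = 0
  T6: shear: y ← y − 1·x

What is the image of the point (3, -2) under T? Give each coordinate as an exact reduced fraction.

T(p) = (21/4, -9/2)

T1 shear: y ← y + 1/2·x: (3, -2) → (3, -1/2)
T2 scale by (1, 3/2): (3, -1/2) → (3, -3/4)
T3 shear: x ← x − 1·y: (3, -3/4) → (15/4, -3/4)
T4 shear: x ← x − 2·y: (15/4, -3/4) → (21/4, -3/4)
T5 reflect across y = 0: (21/4, -3/4) → (21/4, 3/4)
T6 shear: y ← y − 1·x: (21/4, 3/4) → (21/4, -9/2)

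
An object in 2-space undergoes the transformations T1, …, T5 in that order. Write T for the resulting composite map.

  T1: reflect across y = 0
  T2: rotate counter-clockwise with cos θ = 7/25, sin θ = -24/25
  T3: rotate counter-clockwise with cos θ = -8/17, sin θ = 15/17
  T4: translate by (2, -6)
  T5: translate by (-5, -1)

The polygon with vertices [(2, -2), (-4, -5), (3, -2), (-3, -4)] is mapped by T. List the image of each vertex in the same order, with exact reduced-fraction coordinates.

T1 reflect across y = 0: (2, -2) → (2, 2); (-4, -5) → (-4, 5); (3, -2) → (3, 2); (-3, -4) → (-3, 4)
T2 rotate counter-clockwise with cos θ = 7/25, sin θ = -24/25: (2, 2) → (62/25, -34/25); (-4, 5) → (92/25, 131/25); (3, 2) → (69/25, -58/25); (-3, 4) → (3, 4)
T3 rotate counter-clockwise with cos θ = -8/17, sin θ = 15/17: (62/25, -34/25) → (14/425, 1202/425); (92/25, 131/25) → (-2701/425, 332/425); (69/25, -58/25) → (318/425, 1499/425); (3, 4) → (-84/17, 13/17)
T4 translate by (2, -6): (14/425, 1202/425) → (864/425, -1348/425); (-2701/425, 332/425) → (-1851/425, -2218/425); (318/425, 1499/425) → (1168/425, -1051/425); (-84/17, 13/17) → (-50/17, -89/17)
T5 translate by (-5, -1): (864/425, -1348/425) → (-1261/425, -1773/425); (-1851/425, -2218/425) → (-3976/425, -2643/425); (1168/425, -1051/425) → (-957/425, -1476/425); (-50/17, -89/17) → (-135/17, -106/17)

image vertices: (-1261/425, -1773/425), (-3976/425, -2643/425), (-957/425, -1476/425), (-135/17, -106/17)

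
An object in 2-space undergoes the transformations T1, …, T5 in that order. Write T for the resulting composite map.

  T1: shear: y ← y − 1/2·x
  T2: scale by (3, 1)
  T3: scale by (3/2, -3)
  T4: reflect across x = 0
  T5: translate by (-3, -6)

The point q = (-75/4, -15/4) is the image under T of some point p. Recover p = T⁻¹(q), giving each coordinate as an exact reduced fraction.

T1 = [1 0 0; -1/2 1 0; 0 0 1]
T2·T1 = [3 0 0; -1/2 1 0; 0 0 1]
T3·…·T1 = [9/2 0 0; 3/2 -3 0; 0 0 1]
T4·…·T1 = [-9/2 0 0; 3/2 -3 0; 0 0 1]
T5·…·T1 = [-9/2 0 -3; 3/2 -3 -6; 0 0 1]
det M = 27/2; M⁻¹ = [-2/9 0 -2/3; -1/9 -1/3 -7/3; 0 0 1]
M⁻¹ · (-75/4, -15/4)ᵀ = (7/2, 1)ᵀ

p = (7/2, 1)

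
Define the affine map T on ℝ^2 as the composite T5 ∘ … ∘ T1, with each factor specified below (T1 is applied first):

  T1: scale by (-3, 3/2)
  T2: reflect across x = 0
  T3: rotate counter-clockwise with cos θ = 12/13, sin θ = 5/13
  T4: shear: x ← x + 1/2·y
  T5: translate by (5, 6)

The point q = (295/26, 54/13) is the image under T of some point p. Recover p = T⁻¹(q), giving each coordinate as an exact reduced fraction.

p = (2, -3)

T1 = [-3 0 0; 0 3/2 0; 0 0 1]
T2·T1 = [3 0 0; 0 3/2 0; 0 0 1]
T3·…·T1 = [36/13 -15/26 0; 15/13 18/13 0; 0 0 1]
T4·…·T1 = [87/26 3/26 0; 15/13 18/13 0; 0 0 1]
T5·…·T1 = [87/26 3/26 5; 15/13 18/13 6; 0 0 1]
det M = 9/2; M⁻¹ = [4/13 -1/39 -18/13; -10/39 29/39 -124/39; 0 0 1]
M⁻¹ · (295/26, 54/13)ᵀ = (2, -3)ᵀ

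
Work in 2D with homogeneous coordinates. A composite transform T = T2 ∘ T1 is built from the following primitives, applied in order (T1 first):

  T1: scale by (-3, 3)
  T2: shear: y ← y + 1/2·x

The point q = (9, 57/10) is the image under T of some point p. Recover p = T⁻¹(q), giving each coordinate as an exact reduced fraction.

p = (-3, 2/5)

T1 = [-3 0 0; 0 3 0; 0 0 1]
T2·T1 = [-3 0 0; -3/2 3 0; 0 0 1]
det M = -9; M⁻¹ = [-1/3 0 0; -1/6 1/3 0; 0 0 1]
M⁻¹ · (9, 57/10)ᵀ = (-3, 2/5)ᵀ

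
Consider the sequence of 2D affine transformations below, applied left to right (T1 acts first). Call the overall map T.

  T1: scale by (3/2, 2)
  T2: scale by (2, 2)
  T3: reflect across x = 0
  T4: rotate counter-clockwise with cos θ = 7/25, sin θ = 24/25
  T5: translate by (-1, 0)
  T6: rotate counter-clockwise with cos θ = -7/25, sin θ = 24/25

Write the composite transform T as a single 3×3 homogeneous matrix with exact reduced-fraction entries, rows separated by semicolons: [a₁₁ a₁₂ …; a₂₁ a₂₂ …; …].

T = [3 0 7/25; 0 -4 -24/25; 0 0 1]

T1 = [3/2 0 0; 0 2 0; 0 0 1]
T2·T1 = [3 0 0; 0 4 0; 0 0 1]
T3·…·T1 = [-3 0 0; 0 4 0; 0 0 1]
T4·…·T1 = [-21/25 -96/25 0; -72/25 28/25 0; 0 0 1]
T5·…·T1 = [-21/25 -96/25 -1; -72/25 28/25 0; 0 0 1]
T6·…·T1 = [3 0 7/25; 0 -4 -24/25; 0 0 1]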